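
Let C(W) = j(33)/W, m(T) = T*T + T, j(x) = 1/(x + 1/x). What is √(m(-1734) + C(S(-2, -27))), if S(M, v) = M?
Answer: 3*√396696291135/1090 ≈ 1733.5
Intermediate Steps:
m(T) = T + T² (m(T) = T² + T = T + T²)
C(W) = 33/(1090*W) (C(W) = (33/(1 + 33²))/W = (33/(1 + 1089))/W = (33/1090)/W = (33*(1/1090))/W = 33/(1090*W))
√(m(-1734) + C(S(-2, -27))) = √(-1734*(1 - 1734) + (33/1090)/(-2)) = √(-1734*(-1733) + (33/1090)*(-½)) = √(3005022 - 33/2180) = √(6550947927/2180) = 3*√396696291135/1090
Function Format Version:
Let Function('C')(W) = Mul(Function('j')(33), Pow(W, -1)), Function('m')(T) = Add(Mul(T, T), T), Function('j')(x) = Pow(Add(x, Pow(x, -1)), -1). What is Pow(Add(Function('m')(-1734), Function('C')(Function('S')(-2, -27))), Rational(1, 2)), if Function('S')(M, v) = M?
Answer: Mul(Rational(3, 1090), Pow(396696291135, Rational(1, 2))) ≈ 1733.5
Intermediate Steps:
Function('m')(T) = Add(T, Pow(T, 2)) (Function('m')(T) = Add(Pow(T, 2), T) = Add(T, Pow(T, 2)))
Function('C')(W) = Mul(Rational(33, 1090), Pow(W, -1)) (Function('C')(W) = Mul(Mul(33, Pow(Add(1, Pow(33, 2)), -1)), Pow(W, -1)) = Mul(Mul(33, Pow(Add(1, 1089), -1)), Pow(W, -1)) = Mul(Mul(33, Pow(1090, -1)), Pow(W, -1)) = Mul(Mul(33, Rational(1, 1090)), Pow(W, -1)) = Mul(Rational(33, 1090), Pow(W, -1)))
Pow(Add(Function('m')(-1734), Function('C')(Function('S')(-2, -27))), Rational(1, 2)) = Pow(Add(Mul(-1734, Add(1, -1734)), Mul(Rational(33, 1090), Pow(-2, -1))), Rational(1, 2)) = Pow(Add(Mul(-1734, -1733), Mul(Rational(33, 1090), Rational(-1, 2))), Rational(1, 2)) = Pow(Add(3005022, Rational(-33, 2180)), Rational(1, 2)) = Pow(Rational(6550947927, 2180), Rational(1, 2)) = Mul(Rational(3, 1090), Pow(396696291135, Rational(1, 2)))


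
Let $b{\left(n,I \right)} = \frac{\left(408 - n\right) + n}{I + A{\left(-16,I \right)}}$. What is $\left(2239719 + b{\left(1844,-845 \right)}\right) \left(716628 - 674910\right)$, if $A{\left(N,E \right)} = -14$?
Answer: $\frac{80262020009934}{859} \approx 9.3437 \cdot 10^{10}$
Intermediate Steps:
$b{\left(n,I \right)} = \frac{408}{-14 + I}$ ($b{\left(n,I \right)} = \frac{\left(408 - n\right) + n}{I - 14} = \frac{408}{-14 + I}$)
$\left(2239719 + b{\left(1844,-845 \right)}\right) \left(716628 - 674910\right) = \left(2239719 + \frac{408}{-14 - 845}\right) \left(716628 - 674910\right) = \left(2239719 + \frac{408}{-859}\right) 41718 = \left(2239719 + 408 \left(- \frac{1}{859}\right)\right) 41718 = \left(2239719 - \frac{408}{859}\right) 41718 = \frac{1923918213}{859} \cdot 41718 = \frac{80262020009934}{859}$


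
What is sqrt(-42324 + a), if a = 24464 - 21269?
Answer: I*sqrt(39129) ≈ 197.81*I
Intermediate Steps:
a = 3195
sqrt(-42324 + a) = sqrt(-42324 + 3195) = sqrt(-39129) = I*sqrt(39129)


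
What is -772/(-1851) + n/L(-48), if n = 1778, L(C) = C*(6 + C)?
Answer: 115415/88848 ≈ 1.2990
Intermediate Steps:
-772/(-1851) + n/L(-48) = -772/(-1851) + 1778/((-48*(6 - 48))) = -772*(-1/1851) + 1778/((-48*(-42))) = 772/1851 + 1778/2016 = 772/1851 + 1778*(1/2016) = 772/1851 + 127/144 = 115415/88848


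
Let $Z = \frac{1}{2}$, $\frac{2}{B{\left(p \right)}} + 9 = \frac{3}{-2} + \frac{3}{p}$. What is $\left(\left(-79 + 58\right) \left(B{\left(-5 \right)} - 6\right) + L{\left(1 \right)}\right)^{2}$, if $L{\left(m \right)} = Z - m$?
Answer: $\frac{91527489}{5476} \approx 16714.0$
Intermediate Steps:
$B{\left(p \right)} = \frac{2}{- \frac{21}{2} + \frac{3}{p}}$ ($B{\left(p \right)} = \frac{2}{-9 + \left(\frac{3}{-2} + \frac{3}{p}\right)} = \frac{2}{-9 + \left(3 \left(- \frac{1}{2}\right) + \frac{3}{p}\right)} = \frac{2}{-9 - \left(\frac{3}{2} - \frac{3}{p}\right)} = \frac{2}{- \frac{21}{2} + \frac{3}{p}}$)
$Z = \frac{1}{2} \approx 0.5$
$L{\left(m \right)} = \frac{1}{2} - m$
$\left(\left(-79 + 58\right) \left(B{\left(-5 \right)} - 6\right) + L{\left(1 \right)}\right)^{2} = \left(\left(-79 + 58\right) \left(\left(-4\right) \left(-5\right) \frac{1}{-6 + 21 \left(-5\right)} - 6\right) + \left(\frac{1}{2} - 1\right)\right)^{2} = \left(- 21 \left(\left(-4\right) \left(-5\right) \frac{1}{-6 - 105} - 6\right) + \left(\frac{1}{2} - 1\right)\right)^{2} = \left(- 21 \left(\left(-4\right) \left(-5\right) \frac{1}{-111} - 6\right) - \frac{1}{2}\right)^{2} = \left(- 21 \left(\left(-4\right) \left(-5\right) \left(- \frac{1}{111}\right) - 6\right) - \frac{1}{2}\right)^{2} = \left(- 21 \left(- \frac{20}{111} - 6\right) - \frac{1}{2}\right)^{2} = \left(\left(-21\right) \left(- \frac{686}{111}\right) - \frac{1}{2}\right)^{2} = \left(\frac{4802}{37} - \frac{1}{2}\right)^{2} = \left(\frac{9567}{74}\right)^{2} = \frac{91527489}{5476}$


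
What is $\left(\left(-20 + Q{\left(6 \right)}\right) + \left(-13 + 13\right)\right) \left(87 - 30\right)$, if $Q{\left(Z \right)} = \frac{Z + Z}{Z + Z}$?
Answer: $-1083$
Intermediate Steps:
$Q{\left(Z \right)} = 1$ ($Q{\left(Z \right)} = \frac{2 Z}{2 Z} = 2 Z \frac{1}{2 Z} = 1$)
$\left(\left(-20 + Q{\left(6 \right)}\right) + \left(-13 + 13\right)\right) \left(87 - 30\right) = \left(\left(-20 + 1\right) + \left(-13 + 13\right)\right) \left(87 - 30\right) = \left(-19 + 0\right) 57 = \left(-19\right) 57 = -1083$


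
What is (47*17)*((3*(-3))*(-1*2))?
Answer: 14382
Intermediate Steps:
(47*17)*((3*(-3))*(-1*2)) = 799*(-9*(-2)) = 799*18 = 14382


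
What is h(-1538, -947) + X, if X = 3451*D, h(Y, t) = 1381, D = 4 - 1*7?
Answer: -8972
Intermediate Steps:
D = -3 (D = 4 - 7 = -3)
X = -10353 (X = 3451*(-3) = -10353)
h(-1538, -947) + X = 1381 - 10353 = -8972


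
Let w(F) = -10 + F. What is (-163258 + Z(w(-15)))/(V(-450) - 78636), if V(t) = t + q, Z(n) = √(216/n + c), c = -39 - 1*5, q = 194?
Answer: 81629/39446 - I*√329/197230 ≈ 2.0694 - 9.1966e-5*I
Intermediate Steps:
c = -44 (c = -39 - 5 = -44)
Z(n) = √(-44 + 216/n) (Z(n) = √(216/n - 44) = √(-44 + 216/n))
V(t) = 194 + t (V(t) = t + 194 = 194 + t)
(-163258 + Z(w(-15)))/(V(-450) - 78636) = (-163258 + 2*√(-11 + 54/(-10 - 15)))/((194 - 450) - 78636) = (-163258 + 2*√(-11 + 54/(-25)))/(-256 - 78636) = (-163258 + 2*√(-11 + 54*(-1/25)))/(-78892) = (-163258 + 2*√(-11 - 54/25))*(-1/78892) = (-163258 + 2*√(-329/25))*(-1/78892) = (-163258 + 2*(I*√329/5))*(-1/78892) = (-163258 + 2*I*√329/5)*(-1/78892) = 81629/39446 - I*√329/197230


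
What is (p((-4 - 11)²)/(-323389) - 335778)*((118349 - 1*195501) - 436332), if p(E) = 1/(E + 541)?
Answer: 21355176785493675566/123857987 ≈ 1.7242e+11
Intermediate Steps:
p(E) = 1/(541 + E)
(p((-4 - 11)²)/(-323389) - 335778)*((118349 - 1*195501) - 436332) = (1/((541 + (-4 - 11)²)*(-323389)) - 335778)*((118349 - 1*195501) - 436332) = (-1/323389/(541 + (-15)²) - 335778)*((118349 - 195501) - 436332) = (-1/323389/(541 + 225) - 335778)*(-77152 - 436332) = (-1/323389/766 - 335778)*(-513484) = ((1/766)*(-1/323389) - 335778)*(-513484) = (-1/247715974 - 335778)*(-513484) = -83177574317773/247715974*(-513484) = 21355176785493675566/123857987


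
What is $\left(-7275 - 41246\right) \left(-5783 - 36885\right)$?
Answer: $2070294028$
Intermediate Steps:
$\left(-7275 - 41246\right) \left(-5783 - 36885\right) = - 48521 \left(-5783 - 36885\right) = \left(-48521\right) \left(-42668\right) = 2070294028$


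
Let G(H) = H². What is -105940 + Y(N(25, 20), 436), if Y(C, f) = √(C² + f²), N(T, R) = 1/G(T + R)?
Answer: -105940 + √779512410001/2025 ≈ -1.0550e+5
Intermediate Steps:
N(T, R) = (R + T)⁻² (N(T, R) = 1/((T + R)²) = 1/((R + T)²) = (R + T)⁻²)
-105940 + Y(N(25, 20), 436) = -105940 + √(((20 + 25)⁻²)² + 436²) = -105940 + √((45⁻²)² + 190096) = -105940 + √((1/2025)² + 190096) = -105940 + √(1/4100625 + 190096) = -105940 + √(779512410001/4100625) = -105940 + √779512410001/2025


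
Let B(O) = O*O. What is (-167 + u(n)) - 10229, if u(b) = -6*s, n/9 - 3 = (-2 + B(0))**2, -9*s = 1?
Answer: -31186/3 ≈ -10395.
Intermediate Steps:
B(O) = O**2
s = -1/9 (s = -1/9*1 = -1/9 ≈ -0.11111)
n = 63 (n = 27 + 9*(-2 + 0**2)**2 = 27 + 9*(-2 + 0)**2 = 27 + 9*(-2)**2 = 27 + 9*4 = 27 + 36 = 63)
u(b) = 2/3 (u(b) = -6*(-1/9) = 2/3)
(-167 + u(n)) - 10229 = (-167 + 2/3) - 10229 = -499/3 - 10229 = -31186/3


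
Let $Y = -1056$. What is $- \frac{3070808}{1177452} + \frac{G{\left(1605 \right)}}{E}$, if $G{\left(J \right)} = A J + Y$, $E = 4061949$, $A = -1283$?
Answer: $- \frac{1241611307857}{398562497829} \approx -3.1152$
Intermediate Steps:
$G{\left(J \right)} = -1056 - 1283 J$ ($G{\left(J \right)} = - 1283 J - 1056 = -1056 - 1283 J$)
$- \frac{3070808}{1177452} + \frac{G{\left(1605 \right)}}{E} = - \frac{3070808}{1177452} + \frac{-1056 - 2059215}{4061949} = \left(-3070808\right) \frac{1}{1177452} + \left(-1056 - 2059215\right) \frac{1}{4061949} = - \frac{767702}{294363} - \frac{686757}{1353983} = - \frac{1241611307857}{398562497829}$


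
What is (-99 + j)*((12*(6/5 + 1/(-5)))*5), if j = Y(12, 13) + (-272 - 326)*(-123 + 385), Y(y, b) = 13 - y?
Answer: -9406440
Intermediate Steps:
j = -156675 (j = (13 - 1*12) + (-272 - 326)*(-123 + 385) = (13 - 12) - 598*262 = 1 - 156676 = -156675)
(-99 + j)*((12*(6/5 + 1/(-5)))*5) = (-99 - 156675)*((12*(6/5 + 1/(-5)))*5) = -156774*12*(6*(⅕) + 1*(-⅕))*5 = -156774*12*(6/5 - ⅕)*5 = -156774*12*1*5 = -1881288*5 = -156774*60 = -9406440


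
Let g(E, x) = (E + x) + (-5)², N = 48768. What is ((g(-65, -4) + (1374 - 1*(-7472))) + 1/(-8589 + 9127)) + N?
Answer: 30972661/538 ≈ 57570.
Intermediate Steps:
g(E, x) = 25 + E + x (g(E, x) = (E + x) + 25 = 25 + E + x)
((g(-65, -4) + (1374 - 1*(-7472))) + 1/(-8589 + 9127)) + N = (((25 - 65 - 4) + (1374 - 1*(-7472))) + 1/(-8589 + 9127)) + 48768 = ((-44 + (1374 + 7472)) + 1/538) + 48768 = ((-44 + 8846) + 1/538) + 48768 = (8802 + 1/538) + 48768 = 4735477/538 + 48768 = 30972661/538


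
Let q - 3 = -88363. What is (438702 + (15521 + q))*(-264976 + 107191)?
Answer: -57727693455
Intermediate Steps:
q = -88360 (q = 3 - 88363 = -88360)
(438702 + (15521 + q))*(-264976 + 107191) = (438702 + (15521 - 88360))*(-264976 + 107191) = (438702 - 72839)*(-157785) = 365863*(-157785) = -57727693455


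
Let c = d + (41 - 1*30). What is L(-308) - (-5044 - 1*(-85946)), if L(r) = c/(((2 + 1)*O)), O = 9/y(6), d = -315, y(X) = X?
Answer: -728726/9 ≈ -80970.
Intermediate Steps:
c = -304 (c = -315 + (41 - 1*30) = -315 + (41 - 30) = -315 + 11 = -304)
O = 3/2 (O = 9/6 = 9*(1/6) = 3/2 ≈ 1.5000)
L(r) = -608/9 (L(r) = -304*2/(3*(2 + 1)) = -304/(3*(3/2)) = -304/9/2 = -304*2/9 = -608/9)
L(-308) - (-5044 - 1*(-85946)) = -608/9 - (-5044 - 1*(-85946)) = -608/9 - (-5044 + 85946) = -608/9 - 1*80902 = -608/9 - 80902 = -728726/9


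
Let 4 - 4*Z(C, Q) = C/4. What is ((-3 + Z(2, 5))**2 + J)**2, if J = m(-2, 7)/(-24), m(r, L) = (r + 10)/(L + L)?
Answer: 36445369/1806336 ≈ 20.176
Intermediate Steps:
Z(C, Q) = 1 - C/16 (Z(C, Q) = 1 - C/(4*4) = 1 - C/16)
m(r, L) = (10 + r)/(2*L) (m(r, L) = (10 + r)/((2*L)) = (10 + r)*(1/(2*L)) = (10 + r)/(2*L))
J = -1/42 (J = ((1/2)*(10 - 2)/7)/(-24) = ((1/2)*(1/7)*8)*(-1/24) = (4/7)*(-1/24) = -1/42 ≈ -0.023810)
((-3 + Z(2, 5))**2 + J)**2 = ((-3 + (1 - 1/16*2))**2 - 1/42)**2 = ((-3 + (1 - 1/8))**2 - 1/42)**2 = ((-3 + 7/8)**2 - 1/42)**2 = ((-17/8)**2 - 1/42)**2 = (289/64 - 1/42)**2 = (6037/1344)**2 = 36445369/1806336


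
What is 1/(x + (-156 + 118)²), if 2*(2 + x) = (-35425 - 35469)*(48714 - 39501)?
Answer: -1/326571769 ≈ -3.0621e-9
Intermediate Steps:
x = -326573213 (x = -2 + ((-35425 - 35469)*(48714 - 39501))/2 = -2 + (-70894*9213)/2 = -2 + (½)*(-653146422) = -2 - 326573211 = -326573213)
1/(x + (-156 + 118)²) = 1/(-326573213 + (-156 + 118)²) = 1/(-326573213 + (-38)²) = 1/(-326573213 + 1444) = 1/(-326571769) = -1/326571769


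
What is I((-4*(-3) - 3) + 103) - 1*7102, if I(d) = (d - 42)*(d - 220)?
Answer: -14662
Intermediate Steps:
I(d) = (-220 + d)*(-42 + d) (I(d) = (-42 + d)*(-220 + d) = (-220 + d)*(-42 + d))
I((-4*(-3) - 3) + 103) - 1*7102 = (9240 + ((-4*(-3) - 3) + 103)² - 262*((-4*(-3) - 3) + 103)) - 1*7102 = (9240 + ((12 - 3) + 103)² - 262*((12 - 3) + 103)) - 7102 = (9240 + (9 + 103)² - 262*(9 + 103)) - 7102 = (9240 + 112² - 262*112) - 7102 = (9240 + 12544 - 29344) - 7102 = -7560 - 7102 = -14662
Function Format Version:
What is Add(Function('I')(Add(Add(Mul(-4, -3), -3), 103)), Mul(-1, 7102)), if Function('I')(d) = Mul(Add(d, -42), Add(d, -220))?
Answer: -14662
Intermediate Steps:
Function('I')(d) = Mul(Add(-220, d), Add(-42, d)) (Function('I')(d) = Mul(Add(-42, d), Add(-220, d)) = Mul(Add(-220, d), Add(-42, d)))
Add(Function('I')(Add(Add(Mul(-4, -3), -3), 103)), Mul(-1, 7102)) = Add(Add(9240, Pow(Add(Add(Mul(-4, -3), -3), 103), 2), Mul(-262, Add(Add(Mul(-4, -3), -3), 103))), Mul(-1, 7102)) = Add(Add(9240, Pow(Add(Add(12, -3), 103), 2), Mul(-262, Add(Add(12, -3), 103))), -7102) = Add(Add(9240, Pow(Add(9, 103), 2), Mul(-262, Add(9, 103))), -7102) = Add(Add(9240, Pow(112, 2), Mul(-262, 112)), -7102) = Add(Add(9240, 12544, -29344), -7102) = Add(-7560, -7102) = -14662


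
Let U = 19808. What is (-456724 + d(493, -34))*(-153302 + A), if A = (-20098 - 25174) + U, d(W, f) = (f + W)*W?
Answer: 41194300742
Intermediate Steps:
d(W, f) = W*(W + f) (d(W, f) = (W + f)*W = W*(W + f))
A = -25464 (A = (-20098 - 25174) + 19808 = -45272 + 19808 = -25464)
(-456724 + d(493, -34))*(-153302 + A) = (-456724 + 493*(493 - 34))*(-153302 - 25464) = (-456724 + 493*459)*(-178766) = (-456724 + 226287)*(-178766) = -230437*(-178766) = 41194300742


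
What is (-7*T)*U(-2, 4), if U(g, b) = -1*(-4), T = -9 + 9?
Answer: 0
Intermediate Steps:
T = 0
U(g, b) = 4
(-7*T)*U(-2, 4) = -7*0*4 = 0*4 = 0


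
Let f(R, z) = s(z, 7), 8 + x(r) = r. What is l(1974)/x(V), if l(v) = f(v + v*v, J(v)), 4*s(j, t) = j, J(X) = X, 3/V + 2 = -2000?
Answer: -987987/16019 ≈ -61.676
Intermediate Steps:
V = -3/2002 (V = 3/(-2 - 2000) = 3/(-2002) = 3*(-1/2002) = -3/2002 ≈ -0.0014985)
x(r) = -8 + r
s(j, t) = j/4
f(R, z) = z/4
l(v) = v/4
l(1974)/x(V) = ((¼)*1974)/(-8 - 3/2002) = 987/(2*(-16019/2002)) = (987/2)*(-2002/16019) = -987987/16019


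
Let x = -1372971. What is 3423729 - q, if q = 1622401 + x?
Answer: 3174299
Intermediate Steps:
q = 249430 (q = 1622401 - 1372971 = 249430)
3423729 - q = 3423729 - 1*249430 = 3423729 - 249430 = 3174299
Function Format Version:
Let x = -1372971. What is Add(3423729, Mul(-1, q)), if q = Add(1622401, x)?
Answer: 3174299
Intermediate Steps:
q = 249430 (q = Add(1622401, -1372971) = 249430)
Add(3423729, Mul(-1, q)) = Add(3423729, Mul(-1, 249430)) = Add(3423729, -249430) = 3174299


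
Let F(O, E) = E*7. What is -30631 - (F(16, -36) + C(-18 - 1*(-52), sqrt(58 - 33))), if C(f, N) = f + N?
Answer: -30418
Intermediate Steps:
C(f, N) = N + f
F(O, E) = 7*E
-30631 - (F(16, -36) + C(-18 - 1*(-52), sqrt(58 - 33))) = -30631 - (7*(-36) + (sqrt(58 - 33) + (-18 - 1*(-52)))) = -30631 - (-252 + (sqrt(25) + (-18 + 52))) = -30631 - (-252 + (5 + 34)) = -30631 - (-252 + 39) = -30631 - 1*(-213) = -30631 + 213 = -30418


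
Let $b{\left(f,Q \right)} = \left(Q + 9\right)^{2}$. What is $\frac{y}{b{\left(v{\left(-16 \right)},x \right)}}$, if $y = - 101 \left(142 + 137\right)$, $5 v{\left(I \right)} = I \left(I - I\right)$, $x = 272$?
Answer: $- \frac{28179}{78961} \approx -0.35687$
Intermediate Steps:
$v{\left(I \right)} = 0$ ($v{\left(I \right)} = \frac{I \left(I - I\right)}{5} = \frac{I 0}{5} = \frac{1}{5} \cdot 0 = 0$)
$y = -28179$ ($y = \left(-101\right) 279 = -28179$)
$b{\left(f,Q \right)} = \left(9 + Q\right)^{2}$
$\frac{y}{b{\left(v{\left(-16 \right)},x \right)}} = - \frac{28179}{\left(9 + 272\right)^{2}} = - \frac{28179}{281^{2}} = - \frac{28179}{78961}$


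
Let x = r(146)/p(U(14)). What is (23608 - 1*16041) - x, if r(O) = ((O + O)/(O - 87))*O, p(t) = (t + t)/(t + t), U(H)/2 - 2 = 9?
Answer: 403821/59 ≈ 6844.4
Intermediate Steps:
U(H) = 22 (U(H) = 4 + 2*9 = 4 + 18 = 22)
p(t) = 1 (p(t) = (2*t)/((2*t)) = (2*t)*(1/(2*t)) = 1)
r(O) = 2*O²/(-87 + O) (r(O) = ((2*O)/(-87 + O))*O = (2*O/(-87 + O))*O = 2*O²/(-87 + O))
x = 42632/59 (x = (2*146²/(-87 + 146))/1 = (2*21316/59)*1 = (2*21316*(1/59))*1 = (42632/59)*1 = 42632/59 ≈ 722.58)
(23608 - 1*16041) - x = (23608 - 1*16041) - 1*42632/59 = (23608 - 16041) - 42632/59 = 7567 - 42632/59 = 403821/59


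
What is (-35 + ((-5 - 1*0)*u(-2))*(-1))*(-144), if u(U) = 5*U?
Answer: 12240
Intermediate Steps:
(-35 + ((-5 - 1*0)*u(-2))*(-1))*(-144) = (-35 + ((-5 - 1*0)*(5*(-2)))*(-1))*(-144) = (-35 + ((-5 + 0)*(-10))*(-1))*(-144) = (-35 - 5*(-10)*(-1))*(-144) = (-35 + 50*(-1))*(-144) = (-35 - 50)*(-144) = -85*(-144) = 12240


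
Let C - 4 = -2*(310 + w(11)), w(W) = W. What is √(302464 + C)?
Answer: √301826 ≈ 549.39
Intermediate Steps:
C = -638 (C = 4 - 2*(310 + 11) = 4 - 2*321 = 4 - 642 = -638)
√(302464 + C) = √(302464 - 638) = √301826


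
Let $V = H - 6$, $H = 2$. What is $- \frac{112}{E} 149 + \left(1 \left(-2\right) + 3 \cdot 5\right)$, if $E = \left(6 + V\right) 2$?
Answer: $-4159$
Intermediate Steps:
$V = -4$ ($V = 2 - 6 = -4$)
$E = 4$ ($E = \left(6 - 4\right) 2 = 2 \cdot 2 = 4$)
$- \frac{112}{E} 149 + \left(1 \left(-2\right) + 3 \cdot 5\right) = - \frac{112}{4} \cdot 149 + \left(1 \left(-2\right) + 3 \cdot 5\right) = \left(-112\right) \frac{1}{4} \cdot 149 + \left(-2 + 15\right) = \left(-28\right) 149 + 13 = -4172 + 13 = -4159$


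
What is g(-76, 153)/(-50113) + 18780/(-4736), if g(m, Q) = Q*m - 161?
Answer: -221322359/59333792 ≈ -3.7301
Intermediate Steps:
g(m, Q) = -161 + Q*m
g(-76, 153)/(-50113) + 18780/(-4736) = (-161 + 153*(-76))/(-50113) + 18780/(-4736) = (-161 - 11628)*(-1/50113) + 18780*(-1/4736) = -11789*(-1/50113) - 4695/1184 = 11789/50113 - 4695/1184 = -221322359/59333792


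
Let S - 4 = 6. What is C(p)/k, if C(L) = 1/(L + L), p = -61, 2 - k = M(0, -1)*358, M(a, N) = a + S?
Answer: 1/436516 ≈ 2.2909e-6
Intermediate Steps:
S = 10 (S = 4 + 6 = 10)
M(a, N) = 10 + a (M(a, N) = a + 10 = 10 + a)
k = -3578 (k = 2 - (10 + 0)*358 = 2 - 10*358 = 2 - 1*3580 = 2 - 3580 = -3578)
C(L) = 1/(2*L)
C(p)/k = ((½)/(-61))/(-3578) = ((½)*(-1/61))*(-1/3578) = -1/122*(-1/3578) = 1/436516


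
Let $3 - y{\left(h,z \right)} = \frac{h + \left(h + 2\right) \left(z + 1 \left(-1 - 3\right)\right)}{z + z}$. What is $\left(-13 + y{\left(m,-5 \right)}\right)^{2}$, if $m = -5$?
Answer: $\frac{1521}{25} \approx 60.84$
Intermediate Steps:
$y{\left(h,z \right)} = 3 - \frac{h + \left(-4 + z\right) \left(2 + h\right)}{2 z}$ ($y{\left(h,z \right)} = 3 - \frac{h + \left(h + 2\right) \left(z + 1 \left(-1 - 3\right)\right)}{z + z} = 3 - \frac{h + \left(2 + h\right) \left(z + 1 \left(-4\right)\right)}{2 z} = 3 - \left(h + \left(2 + h\right) \left(z - 4\right)\right) \frac{1}{2 z} = 3 - \left(h + \left(2 + h\right) \left(-4 + z\right)\right) \frac{1}{2 z} = 3 - \left(h + \left(-4 + z\right) \left(2 + h\right)\right) \frac{1}{2 z} = 3 - \frac{h + \left(-4 + z\right) \left(2 + h\right)}{2 z}$)
$\left(-13 + y{\left(m,-5 \right)}\right)^{2} = \left(-13 + \frac{8 + 3 \left(-5\right) - - 5 \left(-4 - 5\right)}{2 \left(-5\right)}\right)^{2} = \left(-13 + \frac{1}{2} \left(- \frac{1}{5}\right) \left(8 - 15 - \left(-5\right) \left(-9\right)\right)\right)^{2} = \left(-13 + \frac{1}{2} \left(- \frac{1}{5}\right) \left(8 - 15 - 45\right)\right)^{2} = \left(-13 + \frac{1}{2} \left(- \frac{1}{5}\right) \left(-52\right)\right)^{2} = \left(-13 + \frac{26}{5}\right)^{2} = \left(- \frac{39}{5}\right)^{2} = \frac{1521}{25}$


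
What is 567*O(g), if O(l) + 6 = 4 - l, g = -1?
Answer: -567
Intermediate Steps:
O(l) = -2 - l (O(l) = -6 + (4 - l) = -2 - l)
567*O(g) = 567*(-2 - 1*(-1)) = 567*(-2 + 1) = 567*(-1) = -567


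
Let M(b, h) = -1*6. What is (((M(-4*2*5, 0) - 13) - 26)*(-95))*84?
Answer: 359100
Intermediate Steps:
M(b, h) = -6
(((M(-4*2*5, 0) - 13) - 26)*(-95))*84 = (((-6 - 13) - 26)*(-95))*84 = ((-19 - 26)*(-95))*84 = -45*(-95)*84 = 4275*84 = 359100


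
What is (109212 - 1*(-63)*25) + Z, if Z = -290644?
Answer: -179857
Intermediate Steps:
(109212 - 1*(-63)*25) + Z = (109212 - 1*(-63)*25) - 290644 = (109212 + 63*25) - 290644 = (109212 + 1575) - 290644 = 110787 - 290644 = -179857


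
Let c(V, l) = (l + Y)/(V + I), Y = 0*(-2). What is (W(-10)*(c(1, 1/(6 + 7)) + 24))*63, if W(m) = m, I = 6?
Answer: -196650/13 ≈ -15127.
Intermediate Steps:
Y = 0
c(V, l) = l/(6 + V) (c(V, l) = (l + 0)/(V + 6) = l/(6 + V))
(W(-10)*(c(1, 1/(6 + 7)) + 24))*63 = -10*(1/((6 + 7)*(6 + 1)) + 24)*63 = -10*(1/(13*7) + 24)*63 = -10*((1/13)*(1/7) + 24)*63 = -10*(1/91 + 24)*63 = -10*2185/91*63 = -21850/91*63 = -196650/13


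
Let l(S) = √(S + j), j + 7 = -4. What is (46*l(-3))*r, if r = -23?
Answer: -1058*I*√14 ≈ -3958.7*I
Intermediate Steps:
j = -11 (j = -7 - 4 = -11)
l(S) = √(-11 + S) (l(S) = √(S - 11) = √(-11 + S))
(46*l(-3))*r = (46*√(-11 - 3))*(-23) = (46*√(-14))*(-23) = (46*(I*√14))*(-23) = (46*I*√14)*(-23) = -1058*I*√14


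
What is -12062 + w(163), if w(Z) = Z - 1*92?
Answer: -11991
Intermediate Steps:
w(Z) = -92 + Z (w(Z) = Z - 92 = -92 + Z)
-12062 + w(163) = -12062 + (-92 + 163) = -12062 + 71 = -11991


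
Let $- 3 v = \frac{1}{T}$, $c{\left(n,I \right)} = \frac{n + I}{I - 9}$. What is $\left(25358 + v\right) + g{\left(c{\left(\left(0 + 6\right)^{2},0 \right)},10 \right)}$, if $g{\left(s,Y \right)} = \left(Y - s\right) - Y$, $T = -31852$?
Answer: $\frac{2423491273}{95556} \approx 25362.0$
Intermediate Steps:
$c{\left(n,I \right)} = \frac{I + n}{-9 + I}$
$g{\left(s,Y \right)} = - s$
$v = \frac{1}{95556}$ ($v = - \frac{1}{3 \left(-31852\right)} = \left(- \frac{1}{3}\right) \left(- \frac{1}{31852}\right) = \frac{1}{95556} \approx 1.0465 \cdot 10^{-5}$)
$\left(25358 + v\right) + g{\left(c{\left(\left(0 + 6\right)^{2},0 \right)},10 \right)} = \left(25358 + \frac{1}{95556}\right) - \frac{0 + \left(0 + 6\right)^{2}}{-9 + 0} = \frac{2423109049}{95556} - \frac{0 + 6^{2}}{-9} = \frac{2423109049}{95556} - - \frac{0 + 36}{9} = \frac{2423109049}{95556} - \left(- \frac{1}{9}\right) 36 = \frac{2423109049}{95556} - -4 = \frac{2423109049}{95556} + 4 = \frac{2423491273}{95556}$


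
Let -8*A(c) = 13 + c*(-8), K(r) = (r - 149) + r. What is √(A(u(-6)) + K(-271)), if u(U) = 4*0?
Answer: I*√11082/4 ≈ 26.318*I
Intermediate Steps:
u(U) = 0
K(r) = -149 + 2*r (K(r) = (-149 + r) + r = -149 + 2*r)
A(c) = -13/8 + c (A(c) = -(13 + c*(-8))/8 = -(13 - 8*c)/8 = -13/8 + c)
√(A(u(-6)) + K(-271)) = √((-13/8 + 0) + (-149 + 2*(-271))) = √(-13/8 + (-149 - 542)) = √(-13/8 - 691) = √(-5541/8) = I*√11082/4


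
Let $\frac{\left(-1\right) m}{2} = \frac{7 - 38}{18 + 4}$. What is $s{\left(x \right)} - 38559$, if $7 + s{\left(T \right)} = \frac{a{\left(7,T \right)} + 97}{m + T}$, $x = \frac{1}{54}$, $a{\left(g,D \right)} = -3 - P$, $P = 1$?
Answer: $- \frac{64928468}{1685} \approx -38533.0$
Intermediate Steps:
$a{\left(g,D \right)} = -4$ ($a{\left(g,D \right)} = -3 - 1 = -4$)
$x = \frac{1}{54} \approx 0.018519$
$m = \frac{31}{11}$ ($m = - 2 \frac{7 - 38}{18 + 4} = - 2 \left(- \frac{31}{22}\right) = - 2 \left(\left(-31\right) \frac{1}{22}\right) = \left(-2\right) \left(- \frac{31}{22}\right) = \frac{31}{11} \approx 2.8182$)
$s{\left(T \right)} = -7 + \frac{93}{\frac{31}{11} + T}$ ($s{\left(T \right)} = -7 + \frac{-4 + 97}{\frac{31}{11} + T} = -7 + \frac{93}{\frac{31}{11} + T}$)
$s{\left(x \right)} - 38559 = \frac{806 - \frac{77}{54}}{31 + 11 \cdot \frac{1}{54}} - 38559 = \frac{806 - \frac{77}{54}}{31 + \frac{11}{54}} - 38559 = \frac{1}{\frac{1685}{54}} \cdot \frac{43447}{54} - 38559 = \frac{54}{1685} \cdot \frac{43447}{54} - 38559 = \frac{43447}{1685} - 38559 = - \frac{64928468}{1685}$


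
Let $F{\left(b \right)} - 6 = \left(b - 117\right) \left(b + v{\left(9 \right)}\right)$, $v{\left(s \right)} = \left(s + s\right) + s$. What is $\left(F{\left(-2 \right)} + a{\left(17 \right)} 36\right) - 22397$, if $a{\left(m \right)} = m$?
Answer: $-24754$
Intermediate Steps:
$v{\left(s \right)} = 3 s$ ($v{\left(s \right)} = 2 s + s = 3 s$)
$F{\left(b \right)} = 6 + \left(-117 + b\right) \left(27 + b\right)$ ($F{\left(b \right)} = 6 + \left(b - 117\right) \left(b + 3 \cdot 9\right) = 6 + \left(-117 + b\right) \left(b + 27\right) = 6 + \left(-117 + b\right) \left(27 + b\right)$)
$\left(F{\left(-2 \right)} + a{\left(17 \right)} 36\right) - 22397 = \left(\left(-3153 + \left(-2\right)^{2} - -180\right) + 17 \cdot 36\right) - 22397 = \left(\left(-3153 + 4 + 180\right) + 612\right) - 22397 = \left(-2969 + 612\right) - 22397 = -2357 - 22397 = -24754$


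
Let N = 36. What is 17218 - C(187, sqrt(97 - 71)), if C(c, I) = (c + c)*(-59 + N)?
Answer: 25820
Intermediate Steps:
C(c, I) = -46*c (C(c, I) = (c + c)*(-59 + 36) = (2*c)*(-23) = -46*c)
17218 - C(187, sqrt(97 - 71)) = 17218 - (-46)*187 = 17218 - 1*(-8602) = 17218 + 8602 = 25820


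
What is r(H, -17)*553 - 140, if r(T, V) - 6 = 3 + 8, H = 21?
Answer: 9261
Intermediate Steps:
r(T, V) = 17 (r(T, V) = 6 + (3 + 8) = 6 + 11 = 17)
r(H, -17)*553 - 140 = 17*553 - 140 = 9401 - 140 = 9261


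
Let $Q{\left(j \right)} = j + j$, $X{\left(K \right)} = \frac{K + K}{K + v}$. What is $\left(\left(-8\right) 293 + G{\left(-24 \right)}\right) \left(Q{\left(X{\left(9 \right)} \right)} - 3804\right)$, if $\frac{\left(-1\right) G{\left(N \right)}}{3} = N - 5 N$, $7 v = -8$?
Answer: $\frac{550003776}{55} \approx 1.0 \cdot 10^{7}$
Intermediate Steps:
$v = - \frac{8}{7}$ ($v = \frac{1}{7} \left(-8\right) = - \frac{8}{7} \approx -1.1429$)
$X{\left(K \right)} = \frac{2 K}{- \frac{8}{7} + K}$ ($X{\left(K \right)} = \frac{K + K}{K - \frac{8}{7}} = \frac{2 K}{- \frac{8}{7} + K}$)
$Q{\left(j \right)} = 2 j$
$G{\left(N \right)} = 12 N$ ($G{\left(N \right)} = - 3 \left(N - 5 N\right) = - 3 \left(- 4 N\right) = 12 N$)
$\left(\left(-8\right) 293 + G{\left(-24 \right)}\right) \left(Q{\left(X{\left(9 \right)} \right)} - 3804\right) = \left(\left(-8\right) 293 + 12 \left(-24\right)\right) \left(2 \cdot 14 \cdot 9 \frac{1}{-8 + 7 \cdot 9} - 3804\right) = \left(-2344 - 288\right) \left(2 \cdot 14 \cdot 9 \frac{1}{-8 + 63} - 3804\right) = - 2632 \left(2 \cdot 14 \cdot 9 \cdot \frac{1}{55} - 3804\right) = - 2632 \left(2 \cdot \frac{126}{55} - 3804\right) = - 2632 \left(\frac{252}{55} - 3804\right) = \left(-2632\right) \left(- \frac{208968}{55}\right) = \frac{550003776}{55}$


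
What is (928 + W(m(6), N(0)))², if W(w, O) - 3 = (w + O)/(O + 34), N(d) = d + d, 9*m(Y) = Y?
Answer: 2254540324/2601 ≈ 8.6680e+5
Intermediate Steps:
m(Y) = Y/9
N(d) = 2*d
W(w, O) = 3 + (O + w)/(34 + O) (W(w, O) = 3 + (w + O)/(O + 34) = 3 + (O + w)/(34 + O))
(928 + W(m(6), N(0)))² = (928 + (102 + (⅑)*6 + 4*(2*0))/(34 + 2*0))² = (928 + (102 + ⅔ + 4*0)/(34 + 0))² = (928 + (102 + ⅔ + 0)/34)² = (928 + (1/34)*(308/3))² = (928 + 154/51)² = (47482/51)² = 2254540324/2601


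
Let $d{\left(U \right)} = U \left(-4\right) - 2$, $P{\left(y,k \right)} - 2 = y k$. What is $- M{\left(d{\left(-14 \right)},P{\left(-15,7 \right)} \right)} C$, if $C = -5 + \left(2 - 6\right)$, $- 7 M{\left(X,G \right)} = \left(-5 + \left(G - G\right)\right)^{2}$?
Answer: $- \frac{225}{7} \approx -32.143$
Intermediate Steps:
$P{\left(y,k \right)} = 2 + k y$ ($P{\left(y,k \right)} = 2 + y k = 2 + k y$)
$d{\left(U \right)} = -2 - 4 U$ ($d{\left(U \right)} = - 4 U - 2 = -2 - 4 U$)
$M{\left(X,G \right)} = - \frac{25}{7}$ ($M{\left(X,G \right)} = - \frac{\left(-5 + \left(G - G\right)\right)^{2}}{7} = - \frac{\left(-5 + 0\right)^{2}}{7} = - \frac{\left(-5\right)^{2}}{7} = \left(- \frac{1}{7}\right) 25 = - \frac{25}{7}$)
$C = -9$ ($C = -5 + \left(2 - 6\right) = -5 - 4 = -9$)
$- M{\left(d{\left(-14 \right)},P{\left(-15,7 \right)} \right)} C = \left(-1\right) \left(- \frac{25}{7}\right) \left(-9\right) = \frac{25}{7} \left(-9\right) = - \frac{225}{7}$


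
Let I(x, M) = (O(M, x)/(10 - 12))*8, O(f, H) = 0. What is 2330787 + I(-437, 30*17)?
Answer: 2330787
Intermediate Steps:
I(x, M) = 0 (I(x, M) = (0/(10 - 12))*8 = (0/(-2))*8 = (0*(-½))*8 = 0*8 = 0)
2330787 + I(-437, 30*17) = 2330787 + 0 = 2330787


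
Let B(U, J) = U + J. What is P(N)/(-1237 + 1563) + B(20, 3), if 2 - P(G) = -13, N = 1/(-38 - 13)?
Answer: 7513/326 ≈ 23.046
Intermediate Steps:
N = -1/51 (N = 1/(-51) = -1/51 ≈ -0.019608)
P(G) = 15 (P(G) = 2 - 1*(-13) = 2 + 13 = 15)
B(U, J) = J + U
P(N)/(-1237 + 1563) + B(20, 3) = 15/(-1237 + 1563) + (3 + 20) = 15/326 + 23 = 7513/326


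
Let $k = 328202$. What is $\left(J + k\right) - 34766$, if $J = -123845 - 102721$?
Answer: $66870$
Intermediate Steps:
$J = -226566$
$\left(J + k\right) - 34766 = \left(-226566 + 328202\right) - 34766 = 101636 - 34766 = 66870$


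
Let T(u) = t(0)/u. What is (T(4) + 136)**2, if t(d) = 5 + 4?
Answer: 305809/16 ≈ 19113.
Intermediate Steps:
t(d) = 9
T(u) = 9/u
(T(4) + 136)**2 = (9/4 + 136)**2 = (553/4)**2 = 305809/16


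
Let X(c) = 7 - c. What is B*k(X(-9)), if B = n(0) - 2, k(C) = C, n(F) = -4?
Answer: -96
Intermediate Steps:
B = -6 (B = -4 - 2 = -6)
B*k(X(-9)) = -6*(7 - 1*(-9)) = -6*(7 + 9) = -6*16 = -96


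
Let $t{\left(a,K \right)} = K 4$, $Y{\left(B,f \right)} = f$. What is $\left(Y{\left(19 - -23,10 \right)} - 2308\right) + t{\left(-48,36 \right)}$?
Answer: $-2154$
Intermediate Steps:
$t{\left(a,K \right)} = 4 K$
$\left(Y{\left(19 - -23,10 \right)} - 2308\right) + t{\left(-48,36 \right)} = \left(10 - 2308\right) + 4 \cdot 36 = -2298 + 144 = -2154$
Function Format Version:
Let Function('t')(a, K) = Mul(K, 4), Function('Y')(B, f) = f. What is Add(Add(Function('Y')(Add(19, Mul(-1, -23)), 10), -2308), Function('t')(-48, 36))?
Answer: -2154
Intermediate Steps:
Function('t')(a, K) = Mul(4, K)
Add(Add(Function('Y')(Add(19, Mul(-1, -23)), 10), -2308), Function('t')(-48, 36)) = Add(Add(10, -2308), Mul(4, 36)) = Add(-2298, 144) = -2154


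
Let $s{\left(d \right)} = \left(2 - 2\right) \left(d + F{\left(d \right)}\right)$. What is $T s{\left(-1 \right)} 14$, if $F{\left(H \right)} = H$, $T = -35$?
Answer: $0$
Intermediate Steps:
$s{\left(d \right)} = 0$ ($s{\left(d \right)} = \left(2 - 2\right) \left(d + d\right) = 0 \cdot 2 d = 0$)
$T s{\left(-1 \right)} 14 = \left(-35\right) 0 \cdot 14 = 0 \cdot 14 = 0$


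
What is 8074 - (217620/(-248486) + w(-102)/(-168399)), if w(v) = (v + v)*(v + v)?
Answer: 383108678056/47443077 ≈ 8075.1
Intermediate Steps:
w(v) = 4*v**2 (w(v) = (2*v)*(2*v) = 4*v**2)
8074 - (217620/(-248486) + w(-102)/(-168399)) = 8074 - (217620/(-248486) + (4*(-102)**2)/(-168399)) = 8074 - (217620*(-1/248486) + (4*10404)*(-1/168399)) = 8074 - (-108810/124243 + 41616*(-1/168399)) = 8074 - (-108810/124243 - 4624/18711) = 8074 - 1*(-53274358/47443077) = 8074 + 53274358/47443077 = 383108678056/47443077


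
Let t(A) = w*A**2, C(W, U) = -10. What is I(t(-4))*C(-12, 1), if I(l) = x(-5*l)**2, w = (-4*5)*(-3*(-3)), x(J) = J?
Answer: -2073600000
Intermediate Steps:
w = -180 (w = -20*9 = -180)
t(A) = -180*A**2
I(l) = 25*l**2 (I(l) = (-5*l)**2 = 25*l**2)
I(t(-4))*C(-12, 1) = (25*(-180*(-4)**2)**2)*(-10) = (25*(-180*16)**2)*(-10) = (25*(-2880)**2)*(-10) = (25*8294400)*(-10) = 207360000*(-10) = -2073600000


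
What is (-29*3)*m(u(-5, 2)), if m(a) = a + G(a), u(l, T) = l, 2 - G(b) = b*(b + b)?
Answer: 4611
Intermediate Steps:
G(b) = 2 - 2*b² (G(b) = 2 - b*(b + b) = 2 - b*2*b = 2 - 2*b²)
m(a) = 2 + a - 2*a² (m(a) = a + (2 - 2*a²) = 2 + a - 2*a²)
(-29*3)*m(u(-5, 2)) = (-29*3)*(2 - 5 - 2*(-5)²) = -87*(2 - 5 - 2*25) = -87*(2 - 5 - 50) = -87*(-53) = 4611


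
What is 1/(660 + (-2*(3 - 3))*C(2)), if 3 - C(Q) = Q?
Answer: 1/660 ≈ 0.0015152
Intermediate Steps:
C(Q) = 3 - Q
1/(660 + (-2*(3 - 3))*C(2)) = 1/(660 + (-2*(3 - 3))*(3 - 1*2)) = 1/(660 + (-2*0)*(3 - 2)) = 1/(660 + 0*1) = 1/(660 + 0) = 1/660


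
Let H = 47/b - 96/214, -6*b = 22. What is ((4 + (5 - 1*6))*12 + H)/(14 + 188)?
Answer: 26757/237754 ≈ 0.11254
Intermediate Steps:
b = -11/3 (b = -1/6*22 = -11/3 ≈ -3.6667)
H = -15615/1177 (H = 47/(-11/3) - 96/214 = 47*(-3/11) - 96*1/214 = -141/11 - 48/107 = -15615/1177 ≈ -13.267)
((4 + (5 - 1*6))*12 + H)/(14 + 188) = ((4 + (5 - 1*6))*12 - 15615/1177)/(14 + 188) = ((4 + (5 - 6))*12 - 15615/1177)/202 = ((4 - 1)*12 - 15615/1177)*(1/202) = (3*12 - 15615/1177)*(1/202) = (36 - 15615/1177)*(1/202) = (26757/1177)*(1/202) = 26757/237754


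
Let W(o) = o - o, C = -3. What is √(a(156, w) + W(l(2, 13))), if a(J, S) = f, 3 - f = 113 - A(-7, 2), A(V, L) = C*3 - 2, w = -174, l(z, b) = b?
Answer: 11*I ≈ 11.0*I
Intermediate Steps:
A(V, L) = -11 (A(V, L) = -3*3 - 2 = -9 - 2 = -11)
W(o) = 0
f = -121 (f = 3 - (113 - 1*(-11)) = 3 - (113 + 11) = 3 - 1*124 = 3 - 124 = -121)
a(J, S) = -121
√(a(156, w) + W(l(2, 13))) = √(-121 + 0) = √(-121) = 11*I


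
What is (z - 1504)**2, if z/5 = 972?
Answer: 11262736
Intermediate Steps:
z = 4860 (z = 5*972 = 4860)
(z - 1504)**2 = (4860 - 1504)**2 = 3356**2 = 11262736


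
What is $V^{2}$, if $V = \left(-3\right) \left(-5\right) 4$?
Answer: $3600$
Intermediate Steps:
$V = 60$ ($V = 15 \cdot 4 = 60$)
$V^{2} = 60^{2} = 3600$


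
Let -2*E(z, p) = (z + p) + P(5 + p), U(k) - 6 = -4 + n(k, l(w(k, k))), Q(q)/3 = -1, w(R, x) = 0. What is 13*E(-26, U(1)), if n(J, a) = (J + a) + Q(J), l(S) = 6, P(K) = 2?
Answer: 117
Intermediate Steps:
Q(q) = -3 (Q(q) = 3*(-1) = -3)
n(J, a) = -3 + J + a (n(J, a) = (J + a) - 3 = -3 + J + a)
U(k) = 5 + k (U(k) = 6 + (-4 + (-3 + k + 6)) = 6 + (-4 + (3 + k)) = 6 + (-1 + k) = 5 + k)
E(z, p) = -1 - p/2 - z/2 (E(z, p) = -((z + p) + 2)/2 = -((p + z) + 2)/2 = -(2 + p + z)/2 = -1 - p/2 - z/2)
13*E(-26, U(1)) = 13*(-1 - (5 + 1)/2 - ½*(-26)) = 13*(-1 - ½*6 + 13) = 13*(-1 - 3 + 13) = 13*9 = 117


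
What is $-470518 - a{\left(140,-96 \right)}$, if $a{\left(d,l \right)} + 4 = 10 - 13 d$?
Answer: $-468704$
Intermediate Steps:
$a{\left(d,l \right)} = 6 - 13 d$ ($a{\left(d,l \right)} = -4 - \left(-10 + 13 d\right) = 6 - 13 d$)
$-470518 - a{\left(140,-96 \right)} = -470518 - \left(6 - 1820\right) = -470518 - -1814 = -470518 + 1814 = -468704$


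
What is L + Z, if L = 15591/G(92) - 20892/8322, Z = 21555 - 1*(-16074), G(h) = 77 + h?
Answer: 8841386746/234403 ≈ 37719.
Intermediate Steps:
Z = 37629 (Z = 21555 + 16074 = 37629)
L = 21036259/234403 (L = 15591/(77 + 92) - 20892/8322 = 15591/169 - 20892*1/8322 = 15591*(1/169) - 3482/1387 = 15591/169 - 3482/1387 = 21036259/234403 ≈ 89.744)
L + Z = 21036259/234403 + 37629 = 8841386746/234403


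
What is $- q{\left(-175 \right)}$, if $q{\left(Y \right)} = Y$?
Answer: $175$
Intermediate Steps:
$- q{\left(-175 \right)} = \left(-1\right) \left(-175\right) = 175$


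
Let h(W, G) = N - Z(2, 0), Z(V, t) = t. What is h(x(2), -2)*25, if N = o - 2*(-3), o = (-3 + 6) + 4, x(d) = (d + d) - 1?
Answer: 325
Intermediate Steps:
x(d) = -1 + 2*d (x(d) = 2*d - 1 = -1 + 2*d)
o = 7 (o = 3 + 4 = 7)
N = 13 (N = 7 - 2*(-3) = 7 + 6 = 13)
h(W, G) = 13 (h(W, G) = 13 - 1*0 = 13 + 0 = 13)
h(x(2), -2)*25 = 13*25 = 325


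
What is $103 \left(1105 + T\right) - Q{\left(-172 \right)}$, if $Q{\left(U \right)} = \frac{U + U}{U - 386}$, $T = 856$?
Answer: $\frac{56353085}{279} \approx 2.0198 \cdot 10^{5}$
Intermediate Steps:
$Q{\left(U \right)} = \frac{2 U}{-386 + U}$
$103 \left(1105 + T\right) - Q{\left(-172 \right)} = 103 \left(1105 + 856\right) - 2 \left(-172\right) \frac{1}{-386 - 172} = 103 \cdot 1961 - 2 \left(-172\right) \frac{1}{-558} = 201983 - 2 \left(-172\right) \left(- \frac{1}{558}\right) = 201983 - \frac{172}{279} = \frac{56353085}{279}$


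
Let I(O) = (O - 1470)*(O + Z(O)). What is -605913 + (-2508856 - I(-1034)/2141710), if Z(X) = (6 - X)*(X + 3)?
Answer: -3336809696543/1070855 ≈ -3.1160e+6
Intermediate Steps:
Z(X) = (3 + X)*(6 - X) (Z(X) = (6 - X)*(3 + X) = (3 + X)*(6 - X))
I(O) = (-1470 + O)*(18 - O² + 4*O) (I(O) = (O - 1470)*(O + (18 - O² + 3*O)) = (-1470 + O)*(18 - O² + 4*O))
-605913 + (-2508856 - I(-1034)/2141710) = -605913 + (-2508856 - (-26460 - 1*(-1034)³ - 5862*(-1034) + 1474*(-1034)²)/2141710) = -605913 + (-2508856 - (-26460 - 1*(-1105507304) + 6061308 + 1474*1069156)/2141710) = -605913 + (-2508856 - (-26460 + 1105507304 + 6061308 + 1575935944)/2141710) = -605913 + (-2508856 - 2687478096/2141710) = -605913 + (-2508856 - 1*1343739048/1070855) = -605913 + (-2508856 - 1343739048/1070855) = -605913 - 2687964730928/1070855 = -3336809696543/1070855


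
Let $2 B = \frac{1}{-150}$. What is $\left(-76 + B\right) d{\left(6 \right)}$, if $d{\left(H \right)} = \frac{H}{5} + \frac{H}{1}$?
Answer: $- \frac{68403}{125} \approx -547.22$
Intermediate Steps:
$d{\left(H \right)} = \frac{6 H}{5}$ ($d{\left(H \right)} = H \frac{1}{5} + H 1 = \frac{H}{5} + H = \frac{6 H}{5}$)
$B = - \frac{1}{300}$ ($B = \frac{1}{2 \left(-150\right)} = \frac{1}{2} \left(- \frac{1}{150}\right) = - \frac{1}{300} \approx -0.0033333$)
$\left(-76 + B\right) d{\left(6 \right)} = \left(-76 - \frac{1}{300}\right) \frac{6}{5} \cdot 6 = \left(- \frac{22801}{300}\right) \frac{36}{5} = - \frac{68403}{125}$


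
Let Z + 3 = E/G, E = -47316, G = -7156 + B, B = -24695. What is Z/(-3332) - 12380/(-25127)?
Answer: 62622423679/126984118884 ≈ 0.49315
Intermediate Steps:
G = -31851 (G = -7156 - 24695 = -31851)
Z = -16079/10617 (Z = -3 - 47316/(-31851) = -3 - 47316*(-1/31851) = -3 + 15772/10617 = -16079/10617 ≈ -1.5145)
Z/(-3332) - 12380/(-25127) = -16079/10617/(-3332) - 12380/(-25127) = -16079/10617*(-1/3332) - 12380*(-1/25127) = 2297/5053692 + 12380/25127 = 62622423679/126984118884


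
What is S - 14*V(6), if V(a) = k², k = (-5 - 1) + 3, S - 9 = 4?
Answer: -113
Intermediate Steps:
S = 13 (S = 9 + 4 = 13)
k = -3 (k = -6 + 3 = -3)
V(a) = 9 (V(a) = (-3)² = 9)
S - 14*V(6) = 13 - 14*9 = 13 - 126 = -113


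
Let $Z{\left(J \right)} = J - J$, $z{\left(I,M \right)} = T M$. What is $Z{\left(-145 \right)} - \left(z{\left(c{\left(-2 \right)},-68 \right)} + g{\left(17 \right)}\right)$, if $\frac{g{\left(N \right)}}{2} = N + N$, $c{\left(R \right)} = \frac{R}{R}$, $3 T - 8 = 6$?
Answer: $\frac{748}{3} \approx 249.33$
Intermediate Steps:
$T = \frac{14}{3}$ ($T = \frac{8}{3} + \frac{1}{3} \cdot 6 = \frac{8}{3} + 2 = \frac{14}{3} \approx 4.6667$)
$c{\left(R \right)} = 1$
$z{\left(I,M \right)} = \frac{14 M}{3}$
$Z{\left(J \right)} = 0$
$g{\left(N \right)} = 4 N$ ($g{\left(N \right)} = 2 \left(N + N\right) = 2 \cdot 2 N = 4 N$)
$Z{\left(-145 \right)} - \left(z{\left(c{\left(-2 \right)},-68 \right)} + g{\left(17 \right)}\right) = 0 - \left(\frac{14}{3} \left(-68\right) + 4 \cdot 17\right) = 0 - \left(- \frac{952}{3} + 68\right) = 0 - - \frac{748}{3} = 0 + \frac{748}{3} = \frac{748}{3}$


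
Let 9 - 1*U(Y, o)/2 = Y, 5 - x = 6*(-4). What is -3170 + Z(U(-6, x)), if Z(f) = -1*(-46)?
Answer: -3124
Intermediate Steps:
x = 29 (x = 5 - 6*(-4) = 5 - 1*(-24) = 5 + 24 = 29)
U(Y, o) = 18 - 2*Y
Z(f) = 46
-3170 + Z(U(-6, x)) = -3170 + 46 = -3124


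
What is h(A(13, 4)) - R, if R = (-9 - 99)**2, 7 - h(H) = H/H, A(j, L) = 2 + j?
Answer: -11658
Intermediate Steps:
h(H) = 6 (h(H) = 7 - H/H = 7 - 1*1 = 7 - 1 = 6)
R = 11664 (R = (-108)**2 = 11664)
h(A(13, 4)) - R = 6 - 1*11664 = 6 - 11664 = -11658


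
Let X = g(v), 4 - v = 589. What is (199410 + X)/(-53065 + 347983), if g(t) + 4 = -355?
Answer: 199051/294918 ≈ 0.67494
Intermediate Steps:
v = -585 (v = 4 - 1*589 = 4 - 589 = -585)
g(t) = -359 (g(t) = -4 - 355 = -359)
X = -359
(199410 + X)/(-53065 + 347983) = (199410 - 359)/(-53065 + 347983) = 199051/294918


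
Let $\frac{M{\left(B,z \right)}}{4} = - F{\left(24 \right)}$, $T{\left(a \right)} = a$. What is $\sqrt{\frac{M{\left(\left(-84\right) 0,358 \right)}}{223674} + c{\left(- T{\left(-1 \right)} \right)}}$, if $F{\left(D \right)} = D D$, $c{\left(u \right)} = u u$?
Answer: $\frac{\sqrt{1375408705}}{37279} \approx 0.99484$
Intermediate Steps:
$c{\left(u \right)} = u^{2}$
$F{\left(D \right)} = D^{2}$
$M{\left(B,z \right)} = -2304$ ($M{\left(B,z \right)} = 4 \left(- 24^{2}\right) = 4 \left(\left(-1\right) 576\right) = 4 \left(-576\right) = -2304$)
$\sqrt{\frac{M{\left(\left(-84\right) 0,358 \right)}}{223674} + c{\left(- T{\left(-1 \right)} \right)}} = \sqrt{- \frac{2304}{223674} + \left(\left(-1\right) \left(-1\right)\right)^{2}} = \sqrt{\left(-2304\right) \frac{1}{223674} + 1^{2}} = \sqrt{- \frac{384}{37279} + 1} = \sqrt{\frac{36895}{37279}} = \frac{\sqrt{1375408705}}{37279}$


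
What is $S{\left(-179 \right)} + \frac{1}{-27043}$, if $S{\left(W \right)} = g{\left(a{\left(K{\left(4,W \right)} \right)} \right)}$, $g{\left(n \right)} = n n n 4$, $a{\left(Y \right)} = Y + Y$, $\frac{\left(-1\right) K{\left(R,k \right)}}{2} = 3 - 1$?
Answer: $- \frac{55384065}{27043} \approx -2048.0$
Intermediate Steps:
$K{\left(R,k \right)} = -4$ ($K{\left(R,k \right)} = - 2 \left(3 - 1\right) = \left(-2\right) 2 = -4$)
$a{\left(Y \right)} = 2 Y$
$g{\left(n \right)} = 4 n^{3}$ ($g{\left(n \right)} = n^{2} n 4 = n^{3} \cdot 4 = 4 n^{3}$)
$S{\left(W \right)} = -2048$ ($S{\left(W \right)} = 4 \left(2 \left(-4\right)\right)^{3} = 4 \left(-8\right)^{3} = 4 \left(-512\right) = -2048$)
$S{\left(-179 \right)} + \frac{1}{-27043} = -2048 + \frac{1}{-27043} = -2048 - \frac{1}{27043} = - \frac{55384065}{27043}$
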